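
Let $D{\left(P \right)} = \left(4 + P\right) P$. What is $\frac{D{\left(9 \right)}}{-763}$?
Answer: $- \frac{117}{763} \approx -0.15334$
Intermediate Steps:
$D{\left(P \right)} = P \left(4 + P\right)$
$\frac{D{\left(9 \right)}}{-763} = \frac{9 \left(4 + 9\right)}{-763} = 9 \cdot 13 \left(- \frac{1}{763}\right) = 117 \left(- \frac{1}{763}\right) = - \frac{117}{763}$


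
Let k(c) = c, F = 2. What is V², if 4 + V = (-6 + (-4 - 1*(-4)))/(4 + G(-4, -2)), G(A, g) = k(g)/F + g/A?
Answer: 1600/49 ≈ 32.653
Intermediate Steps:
G(A, g) = g/2 + g/A
V = -40/7 (V = -4 + (-6 + (-4 - 1*(-4)))/(4 + ((½)*(-2) - 2/(-4))) = -4 + (-6 + (-4 + 4))/(4 + (-1 - 2*(-¼))) = -4 + (-6 + 0)/(4 + (-1 + ½)) = -4 - 6/(4 - ½) = -4 - 6/7/2 = -4 - 6*2/7 = -4 - 12/7 = -40/7 ≈ -5.7143)
V² = (-40/7)² = 1600/49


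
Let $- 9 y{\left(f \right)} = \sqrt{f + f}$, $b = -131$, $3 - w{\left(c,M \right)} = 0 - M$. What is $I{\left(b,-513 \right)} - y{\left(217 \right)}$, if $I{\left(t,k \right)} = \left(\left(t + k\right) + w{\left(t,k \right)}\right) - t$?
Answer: $-1023 + \frac{\sqrt{434}}{9} \approx -1020.7$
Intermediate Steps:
$w{\left(c,M \right)} = 3 + M$ ($w{\left(c,M \right)} = 3 - \left(0 - M\right) = 3 - - M = 3 + M$)
$y{\left(f \right)} = - \frac{\sqrt{2} \sqrt{f}}{9}$ ($y{\left(f \right)} = - \frac{\sqrt{f + f}}{9} = - \frac{\sqrt{2 f}}{9} = - \frac{\sqrt{2} \sqrt{f}}{9}$)
$I{\left(t,k \right)} = 3 + 2 k$ ($I{\left(t,k \right)} = \left(\left(t + k\right) + \left(3 + k\right)\right) - t = \left(\left(k + t\right) + \left(3 + k\right)\right) - t = \left(3 + t + 2 k\right) - t = 3 + 2 k$)
$I{\left(b,-513 \right)} - y{\left(217 \right)} = \left(3 + 2 \left(-513\right)\right) - - \frac{\sqrt{2} \sqrt{217}}{9} = \left(3 - 1026\right) - - \frac{\sqrt{434}}{9} = -1023 + \frac{\sqrt{434}}{9}$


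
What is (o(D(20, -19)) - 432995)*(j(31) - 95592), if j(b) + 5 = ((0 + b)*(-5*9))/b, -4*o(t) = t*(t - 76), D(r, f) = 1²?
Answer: 82821429005/2 ≈ 4.1411e+10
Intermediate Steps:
D(r, f) = 1
o(t) = -t*(-76 + t)/4 (o(t) = -t*(t - 76)/4 = -t*(-76 + t)/4)
j(b) = -50 (j(b) = -5 + ((0 + b)*(-5*9))/b = -5 + (b*(-45))/b = -5 + (-45*b)/b = -5 - 45 = -50)
(o(D(20, -19)) - 432995)*(j(31) - 95592) = ((¼)*1*(76 - 1*1) - 432995)*(-50 - 95592) = ((¼)*1*(76 - 1) - 432995)*(-95642) = ((¼)*1*75 - 432995)*(-95642) = (75/4 - 432995)*(-95642) = -1731905/4*(-95642) = 82821429005/2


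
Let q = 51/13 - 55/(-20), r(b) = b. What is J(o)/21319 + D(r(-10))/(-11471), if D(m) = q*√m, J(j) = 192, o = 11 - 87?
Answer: 192/21319 - 347*I*√10/596492 ≈ 0.0090061 - 0.0018396*I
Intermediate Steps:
o = -76
q = 347/52 (q = 51*(1/13) - 55*(-1/20) = 51/13 + 11/4 = 347/52 ≈ 6.6731)
D(m) = 347*√m/52
J(o)/21319 + D(r(-10))/(-11471) = 192/21319 + (347*√(-10)/52)/(-11471) = 192*(1/21319) + (347*(I*√10)/52)*(-1/11471) = 192/21319 + (347*I*√10/52)*(-1/11471) = 192/21319 - 347*I*√10/596492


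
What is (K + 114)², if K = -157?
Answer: 1849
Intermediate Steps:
(K + 114)² = (-157 + 114)² = (-43)² = 1849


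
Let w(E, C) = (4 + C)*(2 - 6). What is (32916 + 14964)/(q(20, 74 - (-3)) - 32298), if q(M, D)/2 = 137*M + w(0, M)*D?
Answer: -23940/20801 ≈ -1.1509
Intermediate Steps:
w(E, C) = -16 - 4*C (w(E, C) = (4 + C)*(-4) = -16 - 4*C)
q(M, D) = 274*M + 2*D*(-16 - 4*M) (q(M, D) = 2*(137*M + (-16 - 4*M)*D) = 2*(137*M + D*(-16 - 4*M)) = 274*M + 2*D*(-16 - 4*M))
(32916 + 14964)/(q(20, 74 - (-3)) - 32298) = (32916 + 14964)/((274*20 - 8*(74 - (-3))*(4 + 20)) - 32298) = 47880/((5480 - 8*(74 - 1*(-3))*24) - 32298) = 47880/((5480 - 8*(74 + 3)*24) - 32298) = 47880/((5480 - 8*77*24) - 32298) = 47880/((5480 - 14784) - 32298) = 47880/(-9304 - 32298) = 47880/(-41602) = 47880*(-1/41602) = -23940/20801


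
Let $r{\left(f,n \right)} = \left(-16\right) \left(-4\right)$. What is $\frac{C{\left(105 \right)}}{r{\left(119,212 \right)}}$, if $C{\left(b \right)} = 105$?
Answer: $\frac{105}{64} \approx 1.6406$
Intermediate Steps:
$r{\left(f,n \right)} = 64$
$\frac{C{\left(105 \right)}}{r{\left(119,212 \right)}} = \frac{105}{64}$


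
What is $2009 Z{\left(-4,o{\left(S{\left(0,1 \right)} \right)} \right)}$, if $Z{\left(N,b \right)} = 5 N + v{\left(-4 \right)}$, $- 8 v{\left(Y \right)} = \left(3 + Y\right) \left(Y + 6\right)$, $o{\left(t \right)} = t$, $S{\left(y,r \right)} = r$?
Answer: $- \frac{158711}{4} \approx -39678.0$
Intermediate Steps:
$v{\left(Y \right)} = - \frac{\left(3 + Y\right) \left(6 + Y\right)}{8}$ ($v{\left(Y \right)} = - \frac{\left(3 + Y\right) \left(Y + 6\right)}{8} = - \frac{\left(3 + Y\right) \left(6 + Y\right)}{8}$)
$Z{\left(N,b \right)} = \frac{1}{4} + 5 N$ ($Z{\left(N,b \right)} = 5 N - \left(- \frac{9}{4} + 2\right) = 5 N - - \frac{1}{4} = 5 N + \frac{1}{4} = \frac{1}{4} + 5 N$)
$2009 Z{\left(-4,o{\left(S{\left(0,1 \right)} \right)} \right)} = 2009 \left(\frac{1}{4} + 5 \left(-4\right)\right) = 2009 \left(\frac{1}{4} - 20\right) = 2009 \left(- \frac{79}{4}\right) = - \frac{158711}{4}$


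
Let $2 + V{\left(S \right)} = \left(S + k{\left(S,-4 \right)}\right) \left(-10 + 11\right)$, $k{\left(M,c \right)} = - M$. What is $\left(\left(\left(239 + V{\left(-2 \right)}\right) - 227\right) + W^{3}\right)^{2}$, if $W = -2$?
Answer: $4$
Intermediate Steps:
$V{\left(S \right)} = -2$ ($V{\left(S \right)} = -2 + \left(S - S\right) \left(-10 + 11\right) = -2 + 0 \cdot 1 = -2 + 0 = -2$)
$\left(\left(\left(239 + V{\left(-2 \right)}\right) - 227\right) + W^{3}\right)^{2} = \left(\left(\left(239 - 2\right) - 227\right) + \left(-2\right)^{3}\right)^{2} = \left(\left(237 - 227\right) - 8\right)^{2} = \left(10 - 8\right)^{2} = 2^{2} = 4$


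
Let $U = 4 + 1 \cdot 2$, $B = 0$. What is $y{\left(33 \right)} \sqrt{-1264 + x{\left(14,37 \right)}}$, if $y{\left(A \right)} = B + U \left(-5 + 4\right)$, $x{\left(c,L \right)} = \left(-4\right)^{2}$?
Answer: $- 24 i \sqrt{78} \approx - 211.96 i$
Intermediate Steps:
$x{\left(c,L \right)} = 16$
$U = 6$ ($U = 4 + 2 = 6$)
$y{\left(A \right)} = -6$ ($y{\left(A \right)} = 0 + 6 \left(-5 + 4\right) = 0 + 6 \left(-1\right) = 0 - 6 = -6$)
$y{\left(33 \right)} \sqrt{-1264 + x{\left(14,37 \right)}} = - 6 \sqrt{-1264 + 16} = - 6 \sqrt{-1248} = - 6 \cdot 4 i \sqrt{78} = - 24 i \sqrt{78}$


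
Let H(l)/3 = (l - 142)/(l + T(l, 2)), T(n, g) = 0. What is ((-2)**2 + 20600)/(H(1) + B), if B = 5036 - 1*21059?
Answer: -3434/2741 ≈ -1.2528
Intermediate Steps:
B = -16023 (B = 5036 - 21059 = -16023)
H(l) = 3*(-142 + l)/l (H(l) = 3*((l - 142)/(l + 0)) = 3*((-142 + l)/l) = 3*(-142 + l)/l)
((-2)**2 + 20600)/(H(1) + B) = ((-2)**2 + 20600)/((3 - 426/1) - 16023) = (4 + 20600)/((3 - 426*1) - 16023) = 20604/((3 - 426) - 16023) = 20604/(-423 - 16023) = 20604/(-16446) = 20604*(-1/16446) = -3434/2741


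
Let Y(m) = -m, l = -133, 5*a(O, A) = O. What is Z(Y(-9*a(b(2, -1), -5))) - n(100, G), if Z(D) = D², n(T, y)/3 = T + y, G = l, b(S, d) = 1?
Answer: 2556/25 ≈ 102.24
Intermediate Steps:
a(O, A) = O/5
G = -133
n(T, y) = 3*T + 3*y (n(T, y) = 3*(T + y) = 3*T + 3*y)
Z(Y(-9*a(b(2, -1), -5))) - n(100, G) = (-(-9)*(⅕)*1)² - (3*100 + 3*(-133)) = (-(-9)/5)² - (300 - 399) = (-1*(-9/5))² - 1*(-99) = (9/5)² + 99 = 81/25 + 99 = 2556/25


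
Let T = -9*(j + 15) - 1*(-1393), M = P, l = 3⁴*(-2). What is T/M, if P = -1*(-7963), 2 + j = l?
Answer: 2734/7963 ≈ 0.34334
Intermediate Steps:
l = -162 (l = 81*(-2) = -162)
j = -164 (j = -2 - 162 = -164)
P = 7963
M = 7963
T = 2734 (T = -9*(-164 + 15) - 1*(-1393) = -9*(-149) + 1393 = 1341 + 1393 = 2734)
T/M = 2734/7963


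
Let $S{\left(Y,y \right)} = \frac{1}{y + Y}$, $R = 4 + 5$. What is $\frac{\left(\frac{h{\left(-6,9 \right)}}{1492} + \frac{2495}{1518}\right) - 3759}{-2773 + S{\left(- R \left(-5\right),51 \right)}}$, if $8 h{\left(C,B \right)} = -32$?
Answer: $\frac{34039508944}{25121688383} \approx 1.355$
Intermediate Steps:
$h{\left(C,B \right)} = -4$ ($h{\left(C,B \right)} = \frac{1}{8} \left(-32\right) = -4$)
$R = 9$
$S{\left(Y,y \right)} = \frac{1}{Y + y}$
$\frac{\left(\frac{h{\left(-6,9 \right)}}{1492} + \frac{2495}{1518}\right) - 3759}{-2773 + S{\left(- R \left(-5\right),51 \right)}} = \frac{\left(- \frac{4}{1492} + \frac{2495}{1518}\right) - 3759}{-2773 + \frac{1}{\left(-1\right) 9 \left(-5\right) + 51}} = \frac{\left(\left(-4\right) \frac{1}{1492} + 2495 \cdot \frac{1}{1518}\right) - 3759}{-2773 + \frac{1}{\left(-9\right) \left(-5\right) + 51}} = \frac{\left(- \frac{1}{373} + \frac{2495}{1518}\right) - 3759}{-2773 + \frac{1}{45 + 51}} = \frac{\frac{929117}{566214} - 3759}{-2773 + \frac{1}{96}} = - \frac{2127469309}{566214 \left(-2773 + \frac{1}{96}\right)} = - \frac{2127469309}{566214 \left(- \frac{266207}{96}\right)} = \left(- \frac{2127469309}{566214}\right) \left(- \frac{96}{266207}\right) = \frac{34039508944}{25121688383}$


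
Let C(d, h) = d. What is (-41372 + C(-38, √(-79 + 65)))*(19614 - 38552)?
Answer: 784222580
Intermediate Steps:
(-41372 + C(-38, √(-79 + 65)))*(19614 - 38552) = (-41372 - 38)*(19614 - 38552) = -41410*(-18938) = 784222580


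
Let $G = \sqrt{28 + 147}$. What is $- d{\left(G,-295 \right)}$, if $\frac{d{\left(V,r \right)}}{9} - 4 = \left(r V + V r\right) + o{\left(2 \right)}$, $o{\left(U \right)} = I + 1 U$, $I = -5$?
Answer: $-9 + 26550 \sqrt{7} \approx 70236.0$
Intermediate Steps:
$o{\left(U \right)} = -5 + U$ ($o{\left(U \right)} = -5 + 1 U = -5 + U$)
$G = 5 \sqrt{7}$ ($G = \sqrt{175} = 5 \sqrt{7} \approx 13.229$)
$d{\left(V,r \right)} = 9 + 18 V r$ ($d{\left(V,r \right)} = 36 + 9 \left(\left(r V + V r\right) + \left(-5 + 2\right)\right) = 36 + 9 \left(\left(V r + V r\right) - 3\right) = 36 + 9 \left(2 V r - 3\right) = 36 + 9 \left(-3 + 2 V r\right) = 36 + \left(-27 + 18 V r\right) = 9 + 18 V r$)
$- d{\left(G,-295 \right)} = - (9 + 18 \cdot 5 \sqrt{7} \left(-295\right)) = - (9 - 26550 \sqrt{7}) = -9 + 26550 \sqrt{7}$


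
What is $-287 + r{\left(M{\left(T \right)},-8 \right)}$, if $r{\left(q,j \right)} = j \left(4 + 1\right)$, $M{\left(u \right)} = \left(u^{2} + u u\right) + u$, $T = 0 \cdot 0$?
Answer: $-327$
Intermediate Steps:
$T = 0$
$M{\left(u \right)} = u + 2 u^{2}$ ($M{\left(u \right)} = \left(u^{2} + u^{2}\right) + u = 2 u^{2} + u = u + 2 u^{2}$)
$r{\left(q,j \right)} = 5 j$ ($r{\left(q,j \right)} = j 5 = 5 j$)
$-287 + r{\left(M{\left(T \right)},-8 \right)} = -287 + 5 \left(-8\right) = -287 - 40 = -327$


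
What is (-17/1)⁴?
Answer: 83521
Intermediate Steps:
(-17/1)⁴ = (-17*1)⁴ = (-17)⁴ = 83521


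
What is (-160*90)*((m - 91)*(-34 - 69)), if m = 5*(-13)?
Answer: -231379200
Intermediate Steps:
m = -65
(-160*90)*((m - 91)*(-34 - 69)) = (-160*90)*((-65 - 91)*(-34 - 69)) = -(-2246400)*(-103) = -14400*16068 = -231379200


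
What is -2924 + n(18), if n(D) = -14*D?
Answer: -3176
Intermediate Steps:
-2924 + n(18) = -2924 - 14*18 = -2924 - 252 = -3176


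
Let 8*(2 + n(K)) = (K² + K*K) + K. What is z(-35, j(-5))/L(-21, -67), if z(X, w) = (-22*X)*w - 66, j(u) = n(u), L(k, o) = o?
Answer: -10901/268 ≈ -40.675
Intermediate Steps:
n(K) = -2 + K²/4 + K/8 (n(K) = -2 + ((K² + K*K) + K)/8 = -2 + ((K² + K²) + K)/8 = -2 + (2*K² + K)/8 = -2 + (K + 2*K²)/8 = -2 + (K²/4 + K/8) = -2 + K²/4 + K/8)
j(u) = -2 + u²/4 + u/8
z(X, w) = -66 - 22*X*w (z(X, w) = -22*X*w - 66 = -66 - 22*X*w)
z(-35, j(-5))/L(-21, -67) = (-66 - 22*(-35)*(-2 + (¼)*(-5)² + (⅛)*(-5)))/(-67) = (-66 - 22*(-35)*(-2 + (¼)*25 - 5/8))*(-1/67) = (-66 - 22*(-35)*(-2 + 25/4 - 5/8))*(-1/67) = (-66 - 22*(-35)*29/8)*(-1/67) = (-66 + 11165/4)*(-1/67) = (10901/4)*(-1/67) = -10901/268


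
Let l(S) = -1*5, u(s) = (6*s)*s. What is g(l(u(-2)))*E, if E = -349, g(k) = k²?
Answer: -8725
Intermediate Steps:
u(s) = 6*s²
l(S) = -5
g(l(u(-2)))*E = (-5)²*(-349) = 25*(-349) = -8725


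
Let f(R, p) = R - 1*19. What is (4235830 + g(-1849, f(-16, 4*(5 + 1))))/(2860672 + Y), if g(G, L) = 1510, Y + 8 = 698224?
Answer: 1059335/889722 ≈ 1.1906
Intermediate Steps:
Y = 698216 (Y = -8 + 698224 = 698216)
f(R, p) = -19 + R (f(R, p) = R - 19 = -19 + R)
(4235830 + g(-1849, f(-16, 4*(5 + 1))))/(2860672 + Y) = (4235830 + 1510)/(2860672 + 698216) = 4237340/3558888 = 4237340*(1/3558888) = 1059335/889722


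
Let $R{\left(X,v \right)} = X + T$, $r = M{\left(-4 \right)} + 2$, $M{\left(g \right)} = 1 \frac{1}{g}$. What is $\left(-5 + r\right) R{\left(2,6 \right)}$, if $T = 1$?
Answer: $- \frac{39}{4} \approx -9.75$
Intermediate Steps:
$M{\left(g \right)} = \frac{1}{g}$
$r = \frac{7}{4}$ ($r = \frac{1}{-4} + 2 = - \frac{1}{4} + 2 = \frac{7}{4} \approx 1.75$)
$R{\left(X,v \right)} = 1 + X$ ($R{\left(X,v \right)} = X + 1 = 1 + X$)
$\left(-5 + r\right) R{\left(2,6 \right)} = \left(-5 + \frac{7}{4}\right) \left(1 + 2\right) = \left(- \frac{13}{4}\right) 3 = - \frac{39}{4}$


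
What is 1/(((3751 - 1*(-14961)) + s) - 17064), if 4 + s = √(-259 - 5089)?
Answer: 411/677021 - I*√1337/1354042 ≈ 0.00060707 - 2.7004e-5*I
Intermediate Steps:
s = -4 + 2*I*√1337 (s = -4 + √(-259 - 5089) = -4 + √(-5348) = -4 + 2*I*√1337 ≈ -4.0 + 73.13*I)
1/(((3751 - 1*(-14961)) + s) - 17064) = 1/(((3751 - 1*(-14961)) + (-4 + 2*I*√1337)) - 17064) = 1/(((3751 + 14961) + (-4 + 2*I*√1337)) - 17064) = 1/((18712 + (-4 + 2*I*√1337)) - 17064) = 1/((18708 + 2*I*√1337) - 17064) = 1/(1644 + 2*I*√1337)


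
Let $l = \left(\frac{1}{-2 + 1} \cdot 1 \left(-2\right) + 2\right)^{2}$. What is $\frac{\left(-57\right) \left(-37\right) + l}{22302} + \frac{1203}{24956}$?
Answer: $\frac{39930403}{278284356} \approx 0.14349$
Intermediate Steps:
$l = 16$ ($l = \left(\frac{1}{-1} \cdot 1 \left(-2\right) + 2\right)^{2} = \left(\left(-1\right) 1 \left(-2\right) + 2\right)^{2} = \left(\left(-1\right) \left(-2\right) + 2\right)^{2} = \left(2 + 2\right)^{2} = 4^{2} = 16$)
$\frac{\left(-57\right) \left(-37\right) + l}{22302} + \frac{1203}{24956} = \frac{\left(-57\right) \left(-37\right) + 16}{22302} + \frac{1203}{24956} = \left(2109 + 16\right) \frac{1}{22302} + 1203 \cdot \frac{1}{24956} = 2125 \cdot \frac{1}{22302} + \frac{1203}{24956} = \frac{2125}{22302} + \frac{1203}{24956} = \frac{39930403}{278284356}$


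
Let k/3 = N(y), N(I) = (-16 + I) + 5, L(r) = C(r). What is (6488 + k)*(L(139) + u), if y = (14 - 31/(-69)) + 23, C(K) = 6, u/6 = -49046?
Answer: -44449189230/23 ≈ -1.9326e+9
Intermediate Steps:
u = -294276 (u = 6*(-49046) = -294276)
y = 2584/69 (y = (14 - 31*(-1/69)) + 23 = (14 + 31/69) + 23 = 997/69 + 23 = 2584/69 ≈ 37.449)
L(r) = 6
N(I) = -11 + I
k = 1825/23 (k = 3*(-11 + 2584/69) = 3*(1825/69) = 1825/23 ≈ 79.348)
(6488 + k)*(L(139) + u) = (6488 + 1825/23)*(6 - 294276) = (151049/23)*(-294270) = -44449189230/23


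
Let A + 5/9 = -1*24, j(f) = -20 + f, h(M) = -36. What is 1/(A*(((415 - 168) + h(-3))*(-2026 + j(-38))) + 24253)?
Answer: 9/97397281 ≈ 9.2405e-8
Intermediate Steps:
A = -221/9 (A = -5/9 - 1*24 = -5/9 - 24 = -221/9 ≈ -24.556)
1/(A*(((415 - 168) + h(-3))*(-2026 + j(-38))) + 24253) = 1/(-221*((415 - 168) - 36)*(-2026 + (-20 - 38))/9 + 24253) = 1/(-221*(247 - 36)*(-2026 - 58)/9 + 24253) = 1/(-46631*(-2084)/9 + 24253) = 1/(-221/9*(-439724) + 24253) = 1/(97179004/9 + 24253) = 1/(97397281/9) = 9/97397281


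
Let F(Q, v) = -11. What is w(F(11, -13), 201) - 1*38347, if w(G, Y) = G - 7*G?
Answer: -38281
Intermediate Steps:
w(G, Y) = -6*G
w(F(11, -13), 201) - 1*38347 = -6*(-11) - 1*38347 = 66 - 38347 = -38281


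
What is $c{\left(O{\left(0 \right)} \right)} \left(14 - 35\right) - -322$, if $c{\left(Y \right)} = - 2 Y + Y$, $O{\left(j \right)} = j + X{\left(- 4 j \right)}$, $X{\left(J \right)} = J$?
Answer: $322$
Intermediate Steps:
$O{\left(j \right)} = - 3 j$ ($O{\left(j \right)} = j - 4 j = - 3 j$)
$c{\left(Y \right)} = - Y$
$c{\left(O{\left(0 \right)} \right)} \left(14 - 35\right) - -322 = - \left(-3\right) 0 \left(14 - 35\right) - -322 = \left(-1\right) 0 \left(-21\right) + 322 = 0 \left(-21\right) + 322 = 0 + 322 = 322$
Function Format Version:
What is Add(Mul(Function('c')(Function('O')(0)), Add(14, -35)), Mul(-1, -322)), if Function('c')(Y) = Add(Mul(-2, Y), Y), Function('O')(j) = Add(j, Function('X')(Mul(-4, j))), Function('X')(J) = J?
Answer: 322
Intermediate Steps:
Function('O')(j) = Mul(-3, j) (Function('O')(j) = Add(j, Mul(-4, j)) = Mul(-3, j))
Function('c')(Y) = Mul(-1, Y)
Add(Mul(Function('c')(Function('O')(0)), Add(14, -35)), Mul(-1, -322)) = Add(Mul(Mul(-1, Mul(-3, 0)), Add(14, -35)), Mul(-1, -322)) = Add(Mul(Mul(-1, 0), -21), 322) = Add(Mul(0, -21), 322) = Add(0, 322) = 322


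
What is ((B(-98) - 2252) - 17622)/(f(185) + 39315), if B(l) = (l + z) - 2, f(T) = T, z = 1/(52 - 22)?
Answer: -599219/1185000 ≈ -0.50567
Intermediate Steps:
z = 1/30 ≈ 0.033333
B(l) = -59/30 + l (B(l) = (l + 1/30) - 2 = (1/30 + l) - 2 = -59/30 + l)
((B(-98) - 2252) - 17622)/(f(185) + 39315) = (((-59/30 - 98) - 2252) - 17622)/(185 + 39315) = ((-2999/30 - 2252) - 17622)/39500 = (-70559/30 - 17622)*(1/39500) = -599219/30*1/39500 = -599219/1185000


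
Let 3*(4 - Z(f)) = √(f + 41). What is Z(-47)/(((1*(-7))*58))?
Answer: -2/203 + I*√6/1218 ≈ -0.0098522 + 0.0020111*I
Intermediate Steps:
Z(f) = 4 - √(41 + f)/3 (Z(f) = 4 - √(f + 41)/3 = 4 - √(41 + f)/3)
Z(-47)/(((1*(-7))*58)) = (4 - √(41 - 47)/3)/(((1*(-7))*58)) = (4 - I*√6/3)/((-7*58)) = (4 - I*√6/3)/(-406) = (4 - I*√6/3)*(-1/406) = -2/203 + I*√6/1218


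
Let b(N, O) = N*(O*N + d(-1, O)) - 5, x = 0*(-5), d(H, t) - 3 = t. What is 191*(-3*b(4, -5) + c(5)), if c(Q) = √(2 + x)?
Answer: 53289 + 191*√2 ≈ 53559.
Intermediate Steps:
d(H, t) = 3 + t
x = 0
b(N, O) = -5 + N*(3 + O + N*O) (b(N, O) = N*(O*N + (3 + O)) - 5 = N*(N*O + (3 + O)) - 5 = N*(3 + O + N*O) - 5 = -5 + N*(3 + O + N*O))
c(Q) = √2 (c(Q) = √(2 + 0) = √2)
191*(-3*b(4, -5) + c(5)) = 191*(-3*(-5 + 4*(3 - 5) - 5*4²) + √2) = 191*(-3*(-5 + 4*(-2) - 5*16) + √2) = 191*(-3*(-5 - 8 - 80) + √2) = 191*(-3*(-93) + √2) = 191*(279 + √2) = 53289 + 191*√2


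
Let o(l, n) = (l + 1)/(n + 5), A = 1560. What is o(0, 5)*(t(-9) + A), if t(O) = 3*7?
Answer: 1581/10 ≈ 158.10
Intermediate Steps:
o(l, n) = (1 + l)/(5 + n)
t(O) = 21
o(0, 5)*(t(-9) + A) = ((1 + 0)/(5 + 5))*(21 + 1560) = (1/10)*1581 = ((⅒)*1)*1581 = (⅒)*1581 = 1581/10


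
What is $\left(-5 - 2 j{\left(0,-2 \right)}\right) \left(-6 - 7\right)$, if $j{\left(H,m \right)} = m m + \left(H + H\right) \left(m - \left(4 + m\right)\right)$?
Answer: $169$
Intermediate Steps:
$j{\left(H,m \right)} = m^{2} - 8 H$ ($j{\left(H,m \right)} = m^{2} + 2 H \left(-4\right) = m^{2} - 8 H$)
$\left(-5 - 2 j{\left(0,-2 \right)}\right) \left(-6 - 7\right) = \left(-5 - 2 \left(\left(-2\right)^{2} - 0\right)\right) \left(-6 - 7\right) = \left(-5 - 2 \left(4 + 0\right)\right) \left(-13\right) = \left(-5 - 8\right) \left(-13\right) = \left(-13\right) \left(-13\right) = 169$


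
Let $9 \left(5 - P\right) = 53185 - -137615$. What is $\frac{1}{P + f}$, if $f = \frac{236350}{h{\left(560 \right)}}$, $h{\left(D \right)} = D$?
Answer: $- \frac{56}{1163285} \approx -4.814 \cdot 10^{-5}$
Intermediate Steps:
$P = -21195$ ($P = 5 - \frac{53185 - -137615}{9} = 5 - \frac{53185 + 137615}{9} = 5 - 21200 = -21195$)
$f = \frac{23635}{56}$ ($f = \frac{236350}{560} = 236350 \cdot \frac{1}{560} = \frac{23635}{56} \approx 422.05$)
$\frac{1}{P + f} = \frac{1}{-21195 + \frac{23635}{56}} = \frac{1}{- \frac{1163285}{56}} = - \frac{56}{1163285}$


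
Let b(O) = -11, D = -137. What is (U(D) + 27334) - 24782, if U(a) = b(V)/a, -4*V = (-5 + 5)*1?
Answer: 349635/137 ≈ 2552.1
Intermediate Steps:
V = 0 (V = -(-5 + 5)/4 = -0 = -¼*0 = 0)
U(a) = -11/a
(U(D) + 27334) - 24782 = (-11/(-137) + 27334) - 24782 = (-11*(-1/137) + 27334) - 24782 = (11/137 + 27334) - 24782 = 3744769/137 - 24782 = 349635/137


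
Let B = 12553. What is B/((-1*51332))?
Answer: -12553/51332 ≈ -0.24455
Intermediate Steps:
B/((-1*51332)) = 12553/((-1*51332)) = 12553/(-51332) = 12553*(-1/51332) = -12553/51332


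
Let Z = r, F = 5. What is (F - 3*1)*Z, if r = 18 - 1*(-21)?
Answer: 78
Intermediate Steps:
r = 39 (r = 18 + 21 = 39)
Z = 39
(F - 3*1)*Z = (5 - 3*1)*39 = (5 - 3)*39 = 2*39 = 78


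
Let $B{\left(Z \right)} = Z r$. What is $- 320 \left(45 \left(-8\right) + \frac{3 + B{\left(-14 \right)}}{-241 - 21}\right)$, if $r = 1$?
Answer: $\frac{15089440}{131} \approx 1.1519 \cdot 10^{5}$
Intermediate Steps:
$B{\left(Z \right)} = Z$ ($B{\left(Z \right)} = Z 1 = Z$)
$- 320 \left(45 \left(-8\right) + \frac{3 + B{\left(-14 \right)}}{-241 - 21}\right) = - 320 \left(45 \left(-8\right) + \frac{3 - 14}{-241 - 21}\right) = - 320 \left(-360 - \frac{11}{-262}\right) = - 320 \left(-360 - - \frac{11}{262}\right) = - 320 \left(-360 + \frac{11}{262}\right) = \left(-320\right) \left(- \frac{94309}{262}\right) = \frac{15089440}{131}$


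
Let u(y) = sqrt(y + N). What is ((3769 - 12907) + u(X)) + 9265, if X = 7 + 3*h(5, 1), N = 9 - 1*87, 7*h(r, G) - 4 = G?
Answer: 127 + I*sqrt(3374)/7 ≈ 127.0 + 8.298*I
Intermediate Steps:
h(r, G) = 4/7 + G/7
N = -78 (N = 9 - 87 = -78)
X = 64/7 (X = 7 + 3*(4/7 + (1/7)*1) = 7 + 3*(4/7 + 1/7) = 7 + 3*(5/7) = 7 + 15/7 = 64/7 ≈ 9.1429)
u(y) = sqrt(-78 + y) (u(y) = sqrt(y - 78) = sqrt(-78 + y))
((3769 - 12907) + u(X)) + 9265 = ((3769 - 12907) + sqrt(-78 + 64/7)) + 9265 = (-9138 + sqrt(-482/7)) + 9265 = (-9138 + I*sqrt(3374)/7) + 9265 = 127 + I*sqrt(3374)/7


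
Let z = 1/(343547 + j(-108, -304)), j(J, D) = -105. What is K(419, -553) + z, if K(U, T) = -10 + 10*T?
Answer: -1902668679/343442 ≈ -5540.0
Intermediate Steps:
z = 1/343442 (z = 1/(343547 - 105) = 1/343442 ≈ 2.9117e-6)
K(419, -553) + z = (-10 + 10*(-553)) + 1/343442 = (-10 - 5530) + 1/343442 = -5540 + 1/343442 = -1902668679/343442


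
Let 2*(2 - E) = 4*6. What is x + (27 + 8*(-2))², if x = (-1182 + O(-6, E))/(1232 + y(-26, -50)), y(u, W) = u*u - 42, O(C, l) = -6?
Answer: 37433/311 ≈ 120.36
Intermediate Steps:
E = -10 (E = 2 - 2*6 = 2 - ½*24 = 2 - 12 = -10)
y(u, W) = -42 + u² (y(u, W) = u² - 42 = -42 + u²)
x = -198/311 (x = (-1182 - 6)/(1232 + (-42 + (-26)²)) = -1188/(1232 + (-42 + 676)) = -1188/(1232 + 634) = -1188/1866 = -1188*1/1866 = -198/311 ≈ -0.63666)
x + (27 + 8*(-2))² = -198/311 + (27 + 8*(-2))² = -198/311 + (27 - 16)² = -198/311 + 11² = -198/311 + 121 = 37433/311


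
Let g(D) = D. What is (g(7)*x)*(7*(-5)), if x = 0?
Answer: 0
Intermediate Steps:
(g(7)*x)*(7*(-5)) = (7*0)*(7*(-5)) = 0*(-35) = 0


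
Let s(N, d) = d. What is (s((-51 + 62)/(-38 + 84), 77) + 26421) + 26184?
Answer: 52682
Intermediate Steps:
(s((-51 + 62)/(-38 + 84), 77) + 26421) + 26184 = (77 + 26421) + 26184 = 26498 + 26184 = 52682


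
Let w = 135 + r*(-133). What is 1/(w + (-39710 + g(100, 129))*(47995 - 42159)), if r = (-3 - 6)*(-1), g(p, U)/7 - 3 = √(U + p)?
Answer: -16544719/3832160876840310 - 1459*√229/1916080438420155 ≈ -4.3289e-9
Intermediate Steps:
g(p, U) = 21 + 7*√(U + p)
r = 9 (r = -9*(-1) = 9)
w = -1062 (w = 135 + 9*(-133) = 135 - 1197 = -1062)
1/(w + (-39710 + g(100, 129))*(47995 - 42159)) = 1/(-1062 + (-39710 + (21 + 7*√(129 + 100)))*(47995 - 42159)) = 1/(-1062 + (-39710 + (21 + 7*√229))*5836) = 1/(-1062 + (-39689 + 7*√229)*5836) = 1/(-1062 + (-231625004 + 40852*√229)) = 1/(-231626066 + 40852*√229)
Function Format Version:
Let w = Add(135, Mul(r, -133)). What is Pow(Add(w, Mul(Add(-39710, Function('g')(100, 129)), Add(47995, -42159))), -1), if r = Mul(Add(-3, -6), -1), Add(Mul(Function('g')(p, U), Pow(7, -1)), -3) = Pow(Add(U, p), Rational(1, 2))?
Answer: Add(Rational(-16544719, 3832160876840310), Mul(Rational(-1459, 1916080438420155), Pow(229, Rational(1, 2)))) ≈ -4.3289e-9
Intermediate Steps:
Function('g')(p, U) = Add(21, Mul(7, Pow(Add(U, p), Rational(1, 2))))
r = 9 (r = Mul(-9, -1) = 9)
w = -1062 (w = Add(135, Mul(9, -133)) = Add(135, -1197) = -1062)
Pow(Add(w, Mul(Add(-39710, Function('g')(100, 129)), Add(47995, -42159))), -1) = Pow(Add(-1062, Mul(Add(-39710, Add(21, Mul(7, Pow(Add(129, 100), Rational(1, 2))))), Add(47995, -42159))), -1) = Pow(Add(-1062, Mul(Add(-39710, Add(21, Mul(7, Pow(229, Rational(1, 2))))), 5836)), -1) = Pow(Add(-1062, Mul(Add(-39689, Mul(7, Pow(229, Rational(1, 2)))), 5836)), -1) = Pow(Add(-1062, Add(-231625004, Mul(40852, Pow(229, Rational(1, 2))))), -1) = Pow(Add(-231626066, Mul(40852, Pow(229, Rational(1, 2)))), -1)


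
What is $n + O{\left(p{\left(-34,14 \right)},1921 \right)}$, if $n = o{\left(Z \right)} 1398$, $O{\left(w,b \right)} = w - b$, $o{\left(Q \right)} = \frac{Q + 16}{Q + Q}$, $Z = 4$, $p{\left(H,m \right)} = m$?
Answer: $1588$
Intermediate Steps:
$o{\left(Q \right)} = \frac{16 + Q}{2 Q}$
$n = 3495$ ($n = \frac{16 + 4}{2 \cdot 4} \cdot 1398 = \frac{1}{2} \cdot \frac{1}{4} \cdot 20 \cdot 1398 = \frac{5}{2} \cdot 1398 = 3495$)
$n + O{\left(p{\left(-34,14 \right)},1921 \right)} = 3495 + \left(14 - 1921\right) = 3495 - 1907 = 1588$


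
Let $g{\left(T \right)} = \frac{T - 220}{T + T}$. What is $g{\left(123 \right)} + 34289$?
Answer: $\frac{8434997}{246} \approx 34289.0$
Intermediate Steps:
$g{\left(T \right)} = \frac{-220 + T}{2 T}$ ($g{\left(T \right)} = \frac{T - 220}{2 T} = \left(-220 + T\right) \frac{1}{2 T} = \frac{-220 + T}{2 T}$)
$g{\left(123 \right)} + 34289 = \frac{-220 + 123}{2 \cdot 123} + 34289 = \frac{1}{2} \cdot \frac{1}{123} \left(-97\right) + 34289 = - \frac{97}{246} + 34289 = \frac{8434997}{246}$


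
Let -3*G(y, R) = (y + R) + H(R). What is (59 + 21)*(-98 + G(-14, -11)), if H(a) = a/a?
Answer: -7200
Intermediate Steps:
H(a) = 1
G(y, R) = -⅓ - R/3 - y/3 (G(y, R) = -((y + R) + 1)/3 = -((R + y) + 1)/3 = -(1 + R + y)/3 = -⅓ - R/3 - y/3)
(59 + 21)*(-98 + G(-14, -11)) = (59 + 21)*(-98 + (-⅓ - ⅓*(-11) - ⅓*(-14))) = 80*(-98 + (-⅓ + 11/3 + 14/3)) = 80*(-98 + 8) = 80*(-90) = -7200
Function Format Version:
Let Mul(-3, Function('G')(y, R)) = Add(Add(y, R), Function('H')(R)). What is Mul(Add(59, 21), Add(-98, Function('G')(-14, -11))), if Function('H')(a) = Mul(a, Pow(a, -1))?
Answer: -7200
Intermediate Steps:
Function('H')(a) = 1
Function('G')(y, R) = Add(Rational(-1, 3), Mul(Rational(-1, 3), R), Mul(Rational(-1, 3), y)) (Function('G')(y, R) = Mul(Rational(-1, 3), Add(Add(y, R), 1)) = Mul(Rational(-1, 3), Add(Add(R, y), 1)) = Mul(Rational(-1, 3), Add(1, R, y)) = Add(Rational(-1, 3), Mul(Rational(-1, 3), R), Mul(Rational(-1, 3), y)))
Mul(Add(59, 21), Add(-98, Function('G')(-14, -11))) = Mul(Add(59, 21), Add(-98, Add(Rational(-1, 3), Mul(Rational(-1, 3), -11), Mul(Rational(-1, 3), -14)))) = Mul(80, Add(-98, Add(Rational(-1, 3), Rational(11, 3), Rational(14, 3)))) = Mul(80, Add(-98, 8)) = Mul(80, -90) = -7200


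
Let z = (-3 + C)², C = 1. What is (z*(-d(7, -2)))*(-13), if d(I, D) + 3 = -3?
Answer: -312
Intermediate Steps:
d(I, D) = -6 (d(I, D) = -3 - 3 = -6)
z = 4 (z = (-3 + 1)² = (-2)² = 4)
(z*(-d(7, -2)))*(-13) = (4*(-1*(-6)))*(-13) = (4*6)*(-13) = 24*(-13) = -312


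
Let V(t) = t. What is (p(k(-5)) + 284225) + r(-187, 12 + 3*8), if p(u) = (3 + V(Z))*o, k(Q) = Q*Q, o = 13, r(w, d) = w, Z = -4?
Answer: 284025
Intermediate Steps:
k(Q) = Q²
p(u) = -13 (p(u) = (3 - 4)*13 = -1*13 = -13)
(p(k(-5)) + 284225) + r(-187, 12 + 3*8) = (-13 + 284225) - 187 = 284212 - 187 = 284025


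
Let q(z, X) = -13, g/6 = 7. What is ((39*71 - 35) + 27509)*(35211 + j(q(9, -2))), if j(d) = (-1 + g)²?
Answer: 1115724756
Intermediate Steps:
g = 42 (g = 6*7 = 42)
j(d) = 1681 (j(d) = (-1 + 42)² = 41² = 1681)
((39*71 - 35) + 27509)*(35211 + j(q(9, -2))) = ((39*71 - 35) + 27509)*(35211 + 1681) = ((2769 - 35) + 27509)*36892 = (2734 + 27509)*36892 = 30243*36892 = 1115724756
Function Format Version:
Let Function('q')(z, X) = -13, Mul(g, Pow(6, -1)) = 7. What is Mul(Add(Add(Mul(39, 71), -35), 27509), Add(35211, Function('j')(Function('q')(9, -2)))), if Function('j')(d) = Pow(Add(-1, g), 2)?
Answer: 1115724756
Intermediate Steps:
g = 42 (g = Mul(6, 7) = 42)
Function('j')(d) = 1681 (Function('j')(d) = Pow(Add(-1, 42), 2) = Pow(41, 2) = 1681)
Mul(Add(Add(Mul(39, 71), -35), 27509), Add(35211, Function('j')(Function('q')(9, -2)))) = Mul(Add(Add(Mul(39, 71), -35), 27509), Add(35211, 1681)) = Mul(Add(Add(2769, -35), 27509), 36892) = Mul(Add(2734, 27509), 36892) = Mul(30243, 36892) = 1115724756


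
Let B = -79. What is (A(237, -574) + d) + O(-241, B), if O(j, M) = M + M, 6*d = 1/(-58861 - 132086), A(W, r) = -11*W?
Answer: -3167810731/1145682 ≈ -2765.0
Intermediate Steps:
d = -1/1145682 (d = 1/(6*(-58861 - 132086)) = (⅙)/(-190947) = (⅙)*(-1/190947) = -1/1145682 ≈ -8.7284e-7)
O(j, M) = 2*M
(A(237, -574) + d) + O(-241, B) = (-11*237 - 1/1145682) + 2*(-79) = (-2607 - 1/1145682) - 158 = -2986792975/1145682 - 158 = -3167810731/1145682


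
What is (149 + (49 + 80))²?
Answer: 77284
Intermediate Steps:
(149 + (49 + 80))² = (149 + 129)² = 278² = 77284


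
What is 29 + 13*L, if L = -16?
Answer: -179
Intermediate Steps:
29 + 13*L = 29 + 13*(-16) = 29 - 208 = -179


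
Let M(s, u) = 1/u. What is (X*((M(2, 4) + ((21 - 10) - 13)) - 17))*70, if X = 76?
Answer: -99750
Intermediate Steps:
M(s, u) = 1/u
(X*((M(2, 4) + ((21 - 10) - 13)) - 17))*70 = (76*((1/4 + ((21 - 10) - 13)) - 17))*70 = (76*((¼ + (11 - 13)) - 17))*70 = (76*((¼ - 2) - 17))*70 = (76*(-7/4 - 17))*70 = (76*(-75/4))*70 = -1425*70 = -99750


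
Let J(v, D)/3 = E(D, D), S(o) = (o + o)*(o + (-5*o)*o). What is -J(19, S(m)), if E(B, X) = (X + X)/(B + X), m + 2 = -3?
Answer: -3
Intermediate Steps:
m = -5 (m = -2 - 3 = -5)
E(B, X) = 2*X/(B + X) (E(B, X) = (2*X)/(B + X) = 2*X/(B + X))
S(o) = 2*o*(o - 5*o**2) (S(o) = (2*o)*(o - 5*o**2) = 2*o*(o - 5*o**2))
J(v, D) = 3 (J(v, D) = 3*(2*D/(D + D)) = 3*(2*D/((2*D))) = 3*(2*D*(1/(2*D))) = 3*1 = 3)
-J(19, S(m)) = -1*3 = -3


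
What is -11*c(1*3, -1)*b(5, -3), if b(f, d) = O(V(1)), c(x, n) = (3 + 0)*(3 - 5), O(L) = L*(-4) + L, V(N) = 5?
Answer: -990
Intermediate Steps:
O(L) = -3*L (O(L) = -4*L + L = -3*L)
c(x, n) = -6 (c(x, n) = 3*(-2) = -6)
b(f, d) = -15 (b(f, d) = -3*5 = -15)
-11*c(1*3, -1)*b(5, -3) = -(-66)*(-15) = -11*90 = -990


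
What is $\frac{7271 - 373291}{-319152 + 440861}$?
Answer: $- \frac{366020}{121709} \approx -3.0073$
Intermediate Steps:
$\frac{7271 - 373291}{-319152 + 440861} = - \frac{366020}{121709}$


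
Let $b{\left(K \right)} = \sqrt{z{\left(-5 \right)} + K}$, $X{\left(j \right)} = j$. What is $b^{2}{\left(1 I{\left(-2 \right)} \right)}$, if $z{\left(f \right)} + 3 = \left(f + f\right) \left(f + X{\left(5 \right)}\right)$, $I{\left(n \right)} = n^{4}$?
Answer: $13$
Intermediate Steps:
$z{\left(f \right)} = -3 + 2 f \left(5 + f\right)$ ($z{\left(f \right)} = -3 + \left(f + f\right) \left(f + 5\right) = -3 + 2 f \left(5 + f\right)$)
$b{\left(K \right)} = \sqrt{-3 + K}$ ($b{\left(K \right)} = \sqrt{\left(-3 + 2 \left(-5\right)^{2} + 10 \left(-5\right)\right) + K} = \sqrt{\left(-3 + 2 \cdot 25 - 50\right) + K} = \sqrt{\left(-3 + 50 - 50\right) + K} = \sqrt{-3 + K}$)
$b^{2}{\left(1 I{\left(-2 \right)} \right)} = \left(\sqrt{-3 + 1 \left(-2\right)^{4}}\right)^{2} = \left(\sqrt{-3 + 1 \cdot 16}\right)^{2} = \left(\sqrt{-3 + 16}\right)^{2} = \left(\sqrt{13}\right)^{2} = 13$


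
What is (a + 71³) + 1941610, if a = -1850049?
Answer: 449472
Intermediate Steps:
(a + 71³) + 1941610 = (-1850049 + 71³) + 1941610 = (-1850049 + 357911) + 1941610 = -1492138 + 1941610 = 449472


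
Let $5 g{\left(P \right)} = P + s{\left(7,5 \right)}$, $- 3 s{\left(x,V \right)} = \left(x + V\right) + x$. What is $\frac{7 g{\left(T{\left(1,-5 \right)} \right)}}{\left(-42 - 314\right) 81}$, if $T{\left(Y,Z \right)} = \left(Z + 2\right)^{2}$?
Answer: $- \frac{14}{108135} \approx -0.00012947$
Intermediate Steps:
$T{\left(Y,Z \right)} = \left(2 + Z\right)^{2}$
$s{\left(x,V \right)} = - \frac{2 x}{3} - \frac{V}{3}$ ($s{\left(x,V \right)} = - \frac{\left(x + V\right) + x}{3} = - \frac{\left(V + x\right) + x}{3} = - \frac{V + 2 x}{3} = - \frac{2 x}{3} - \frac{V}{3}$)
$g{\left(P \right)} = - \frac{19}{15} + \frac{P}{5}$ ($g{\left(P \right)} = \frac{P - \frac{19}{3}}{5} = \frac{- \frac{19}{3} + P}{5} = - \frac{19}{15} + \frac{P}{5}$)
$\frac{7 g{\left(T{\left(1,-5 \right)} \right)}}{\left(-42 - 314\right) 81} = \frac{7 \left(- \frac{19}{15} + \frac{\left(2 - 5\right)^{2}}{5}\right)}{\left(-42 - 314\right) 81} = \frac{7 \left(- \frac{19}{15} + \frac{\left(-3\right)^{2}}{5}\right)}{\left(-356\right) 81} = \frac{7 \left(- \frac{19}{15} + \frac{1}{5} \cdot 9\right)}{-28836} = 7 \left(- \frac{19}{15} + \frac{9}{5}\right) \left(- \frac{1}{28836}\right) = 7 \cdot \frac{8}{15} \left(- \frac{1}{28836}\right) = \frac{56}{15} \left(- \frac{1}{28836}\right) = - \frac{14}{108135}$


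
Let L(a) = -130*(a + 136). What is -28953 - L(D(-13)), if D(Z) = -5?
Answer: -11923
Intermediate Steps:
L(a) = -17680 - 130*a (L(a) = -130*(136 + a) = -17680 - 130*a)
-28953 - L(D(-13)) = -28953 - (-17680 - 130*(-5)) = -28953 - (-17680 + 650) = -28953 - 1*(-17030) = -28953 + 17030 = -11923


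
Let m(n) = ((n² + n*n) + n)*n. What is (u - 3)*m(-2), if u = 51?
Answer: -576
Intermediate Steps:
m(n) = n*(n + 2*n²) (m(n) = ((n² + n²) + n)*n = (2*n² + n)*n = (n + 2*n²)*n = n*(n + 2*n²))
(u - 3)*m(-2) = (51 - 3)*((-2)²*(1 + 2*(-2))) = 48*(4*(1 - 4)) = 48*(4*(-3)) = 48*(-12) = -576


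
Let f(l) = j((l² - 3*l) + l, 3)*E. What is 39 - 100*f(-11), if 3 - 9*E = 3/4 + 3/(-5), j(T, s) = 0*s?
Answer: 39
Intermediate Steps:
j(T, s) = 0
E = 19/60 (E = ⅓ - (3/4 + 3/(-5))/9 = ⅓ - (3*(¼) + 3*(-⅕))/9 = ⅓ - (¾ - ⅗)/9 = ⅓ - ⅑*3/20 = ⅓ - 1/60 = 19/60 ≈ 0.31667)
f(l) = 0 (f(l) = 0*(19/60) = 0)
39 - 100*f(-11) = 39 - 100*0 = 39 + 0 = 39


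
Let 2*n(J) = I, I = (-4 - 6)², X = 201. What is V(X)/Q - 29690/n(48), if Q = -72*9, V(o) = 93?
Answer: -641459/1080 ≈ -593.94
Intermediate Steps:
Q = -648
I = 100 (I = (-10)² = 100)
n(J) = 50 (n(J) = (½)*100 = 50)
V(X)/Q - 29690/n(48) = 93/(-648) - 29690/50 = 93*(-1/648) - 29690*1/50 = -31/216 - 2969/5 = -641459/1080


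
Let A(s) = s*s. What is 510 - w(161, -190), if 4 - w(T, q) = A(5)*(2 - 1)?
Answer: 531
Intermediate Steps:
A(s) = s²
w(T, q) = -21 (w(T, q) = 4 - 5²*(2 - 1) = 4 - 25 = -21)
510 - w(161, -190) = 510 - 1*(-21) = 510 + 21 = 531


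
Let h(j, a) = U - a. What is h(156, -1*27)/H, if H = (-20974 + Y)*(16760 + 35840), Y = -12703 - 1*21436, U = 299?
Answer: -163/1449471900 ≈ -1.1245e-7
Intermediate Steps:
Y = -34139 (Y = -12703 - 21436 = -34139)
h(j, a) = 299 - a
H = -2898943800 (H = (-20974 - 34139)*(16760 + 35840) = -55113*52600 = -2898943800)
h(156, -1*27)/H = (299 - (-1)*27)/(-2898943800) = (299 - 1*(-27))*(-1/2898943800) = (299 + 27)*(-1/2898943800) = 326*(-1/2898943800) = -163/1449471900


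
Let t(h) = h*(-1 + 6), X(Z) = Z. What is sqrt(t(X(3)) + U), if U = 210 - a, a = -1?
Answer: sqrt(226) ≈ 15.033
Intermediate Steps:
U = 211 (U = 210 - 1*(-1) = 210 + 1 = 211)
t(h) = 5*h (t(h) = h*5 = 5*h)
sqrt(t(X(3)) + U) = sqrt(5*3 + 211) = sqrt(15 + 211) = sqrt(226)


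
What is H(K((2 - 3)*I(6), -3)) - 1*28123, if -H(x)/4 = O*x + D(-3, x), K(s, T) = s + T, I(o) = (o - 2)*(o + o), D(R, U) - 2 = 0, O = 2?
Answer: -27723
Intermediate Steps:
D(R, U) = 2 (D(R, U) = 2 + 0 = 2)
I(o) = 2*o*(-2 + o) (I(o) = (-2 + o)*(2*o) = 2*o*(-2 + o))
K(s, T) = T + s
H(x) = -8 - 8*x (H(x) = -4*(2*x + 2) = -4*(2 + 2*x) = -8 - 8*x)
H(K((2 - 3)*I(6), -3)) - 1*28123 = (-8 - 8*(-3 + (2 - 3)*(2*6*(-2 + 6)))) - 1*28123 = (-8 - 8*(-3 - 2*6*4)) - 28123 = (-8 - 8*(-3 - 1*48)) - 28123 = (-8 - 8*(-3 - 48)) - 28123 = (-8 - 8*(-51)) - 28123 = (-8 + 408) - 28123 = 400 - 28123 = -27723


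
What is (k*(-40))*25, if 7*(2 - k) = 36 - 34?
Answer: -12000/7 ≈ -1714.3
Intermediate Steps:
k = 12/7 (k = 2 - (36 - 34)/7 = 2 - ⅐*2 = 2 - 2/7 = 12/7 ≈ 1.7143)
(k*(-40))*25 = ((12/7)*(-40))*25 = -480/7*25 = -12000/7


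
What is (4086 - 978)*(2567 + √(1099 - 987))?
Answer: 7978236 + 12432*√7 ≈ 8.0111e+6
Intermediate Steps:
(4086 - 978)*(2567 + √(1099 - 987)) = 3108*(2567 + √112) = 3108*(2567 + 4*√7) = 7978236 + 12432*√7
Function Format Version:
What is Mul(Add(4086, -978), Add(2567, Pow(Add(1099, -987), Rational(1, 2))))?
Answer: Add(7978236, Mul(12432, Pow(7, Rational(1, 2)))) ≈ 8.0111e+6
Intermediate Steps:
Mul(Add(4086, -978), Add(2567, Pow(Add(1099, -987), Rational(1, 2)))) = Mul(3108, Add(2567, Pow(112, Rational(1, 2)))) = Mul(3108, Add(2567, Mul(4, Pow(7, Rational(1, 2))))) = Add(7978236, Mul(12432, Pow(7, Rational(1, 2))))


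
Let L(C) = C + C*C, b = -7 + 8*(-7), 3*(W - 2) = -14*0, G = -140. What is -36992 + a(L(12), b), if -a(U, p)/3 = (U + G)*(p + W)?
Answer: -34064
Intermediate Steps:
W = 2 (W = 2 + (-14*0)/3 = 2 + (⅓)*0 = 2 + 0 = 2)
b = -63 (b = -7 - 56 = -63)
L(C) = C + C²
a(U, p) = -3*(-140 + U)*(2 + p) (a(U, p) = -3*(U - 140)*(p + 2) = -3*(-140 + U)*(2 + p))
-36992 + a(L(12), b) = -36992 + (840 - 72*(1 + 12) + 420*(-63) - 3*12*(1 + 12)*(-63)) = -36992 + (840 - 72*13 - 26460 - 3*12*13*(-63)) = -36992 + (840 - 6*156 - 26460 - 3*156*(-63)) = -36992 + (840 - 936 - 26460 + 29484) = -36992 + 2928 = -34064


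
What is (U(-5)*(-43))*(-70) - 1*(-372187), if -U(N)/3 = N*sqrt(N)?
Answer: 372187 + 45150*I*sqrt(5) ≈ 3.7219e+5 + 1.0096e+5*I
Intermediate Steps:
U(N) = -3*N**(3/2) (U(N) = -3*N*sqrt(N) = -3*N**(3/2))
(U(-5)*(-43))*(-70) - 1*(-372187) = (-(-15)*I*sqrt(5)*(-43))*(-70) - 1*(-372187) = (-(-15)*I*sqrt(5)*(-43))*(-70) + 372187 = ((15*I*sqrt(5))*(-43))*(-70) + 372187 = -645*I*sqrt(5)*(-70) + 372187 = 45150*I*sqrt(5) + 372187 = 372187 + 45150*I*sqrt(5)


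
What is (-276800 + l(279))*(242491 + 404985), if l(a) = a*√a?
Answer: -179221356800 + 541937412*√31 ≈ -1.7620e+11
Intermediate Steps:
l(a) = a^(3/2)
(-276800 + l(279))*(242491 + 404985) = (-276800 + 279^(3/2))*(242491 + 404985) = (-276800 + 837*√31)*647476 = -179221356800 + 541937412*√31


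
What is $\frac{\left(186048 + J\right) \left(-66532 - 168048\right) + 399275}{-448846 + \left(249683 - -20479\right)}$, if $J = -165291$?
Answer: $\frac{4868777785}{178684} \approx 27248.0$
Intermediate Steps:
$\frac{\left(186048 + J\right) \left(-66532 - 168048\right) + 399275}{-448846 + \left(249683 - -20479\right)} = \frac{\left(186048 - 165291\right) \left(-66532 - 168048\right) + 399275}{-448846 + \left(249683 - -20479\right)} = \frac{20757 \left(-234580\right) + 399275}{-448846 + \left(249683 + 20479\right)} = \frac{-4869177060 + 399275}{-448846 + 270162} = - \frac{4868777785}{-178684} = \left(-4868777785\right) \left(- \frac{1}{178684}\right) = \frac{4868777785}{178684}$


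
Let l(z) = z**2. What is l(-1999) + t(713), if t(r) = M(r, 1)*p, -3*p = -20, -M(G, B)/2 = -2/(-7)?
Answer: 83915941/21 ≈ 3.9960e+6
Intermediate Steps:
M(G, B) = -4/7 (M(G, B) = -(-4)/(-7) = -(-4)*(-1)/7 = -2*2/7 = -4/7)
p = 20/3 (p = -1/3*(-20) = 20/3 ≈ 6.6667)
t(r) = -80/21 (t(r) = -4/7*20/3 = -80/21)
l(-1999) + t(713) = (-1999)**2 - 80/21 = 3996001 - 80/21 = 83915941/21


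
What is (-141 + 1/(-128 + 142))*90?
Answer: -88785/7 ≈ -12684.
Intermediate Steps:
(-141 + 1/(-128 + 142))*90 = (-141 + 1/14)*90 = -1973/14*90 = -88785/7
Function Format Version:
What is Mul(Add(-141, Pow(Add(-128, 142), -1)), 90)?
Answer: Rational(-88785, 7) ≈ -12684.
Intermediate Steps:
Mul(Add(-141, Pow(Add(-128, 142), -1)), 90) = Mul(Add(-141, Pow(14, -1)), 90) = Mul(Add(-141, Rational(1, 14)), 90) = Mul(Rational(-1973, 14), 90) = Rational(-88785, 7)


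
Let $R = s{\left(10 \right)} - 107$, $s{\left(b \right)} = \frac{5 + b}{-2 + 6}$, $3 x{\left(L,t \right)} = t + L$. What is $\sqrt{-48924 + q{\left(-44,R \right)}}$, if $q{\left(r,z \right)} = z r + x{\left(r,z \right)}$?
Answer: $\frac{i \sqrt{1599483}}{6} \approx 210.78 i$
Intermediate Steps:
$x{\left(L,t \right)} = \frac{L}{3} + \frac{t}{3}$ ($x{\left(L,t \right)} = \frac{t + L}{3} = \frac{L + t}{3} = \frac{L}{3} + \frac{t}{3}$)
$s{\left(b \right)} = \frac{5}{4} + \frac{b}{4}$ ($s{\left(b \right)} = \frac{5 + b}{4} = \left(5 + b\right) \frac{1}{4} = \frac{5}{4} + \frac{b}{4}$)
$R = - \frac{413}{4}$ ($R = \left(\frac{5}{4} + \frac{1}{4} \cdot 10\right) - 107 = \left(\frac{5}{4} + \frac{5}{2}\right) - 107 = \frac{15}{4} - 107 = - \frac{413}{4} \approx -103.25$)
$q{\left(r,z \right)} = \frac{r}{3} + \frac{z}{3} + r z$ ($q{\left(r,z \right)} = z r + \left(\frac{r}{3} + \frac{z}{3}\right) = r z + \left(\frac{r}{3} + \frac{z}{3}\right) = \frac{r}{3} + \frac{z}{3} + r z$)
$\sqrt{-48924 + q{\left(-44,R \right)}} = \sqrt{-48924 + \left(\frac{1}{3} \left(-44\right) + \frac{1}{3} \left(- \frac{413}{4}\right) - -4543\right)} = \sqrt{-48924 - - \frac{53927}{12}} = \sqrt{-48924 + \frac{53927}{12}} = \sqrt{- \frac{533161}{12}} = \frac{i \sqrt{1599483}}{6}$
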